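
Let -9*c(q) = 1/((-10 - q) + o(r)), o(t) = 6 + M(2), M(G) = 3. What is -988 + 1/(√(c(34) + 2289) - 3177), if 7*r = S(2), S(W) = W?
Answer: -3140534468567/3178677599 - 6*√6309065/3178677599 ≈ -988.00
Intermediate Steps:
r = 2/7 (r = (⅐)*2 = 2/7 ≈ 0.28571)
o(t) = 9 (o(t) = 6 + 3 = 9)
c(q) = -1/(9*(-1 - q)) (c(q) = -1/(9*((-10 - q) + 9)) = -1/(9*(-1 - q)))
-988 + 1/(√(c(34) + 2289) - 3177) = -988 + 1/(√(1/(9*(1 + 34)) + 2289) - 3177) = -988 + 1/(√((⅑)/35 + 2289) - 3177) = -988 + 1/(√((⅑)*(1/35) + 2289) - 3177) = -988 + 1/(√(1/315 + 2289) - 3177) = -988 + 1/(√(721036/315) - 3177) = -988 + 1/(2*√6309065/105 - 3177) = -988 + 1/(-3177 + 2*√6309065/105)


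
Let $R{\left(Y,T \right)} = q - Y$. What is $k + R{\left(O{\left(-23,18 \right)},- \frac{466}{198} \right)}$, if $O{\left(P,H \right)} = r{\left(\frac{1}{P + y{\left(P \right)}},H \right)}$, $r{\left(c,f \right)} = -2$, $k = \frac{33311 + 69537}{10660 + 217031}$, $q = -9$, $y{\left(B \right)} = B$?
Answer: $- \frac{1490989}{227691} \approx -6.5483$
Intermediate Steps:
$k = \frac{102848}{227691} \approx 0.4517$
$O{\left(P,H \right)} = -2$
$R{\left(Y,T \right)} = -9 - Y$
$k + R{\left(O{\left(-23,18 \right)},- \frac{466}{198} \right)} = \frac{102848}{227691} - 7 = - \frac{1490989}{227691}$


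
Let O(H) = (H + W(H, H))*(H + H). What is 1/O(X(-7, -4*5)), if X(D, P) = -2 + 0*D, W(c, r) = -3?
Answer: 1/20 ≈ 0.050000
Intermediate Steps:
X(D, P) = -2 (X(D, P) = -2 + 0 = -2)
O(H) = 2*H*(-3 + H) (O(H) = (H - 3)*(H + H) = (-3 + H)*(2*H) = 2*H*(-3 + H))
1/O(X(-7, -4*5)) = 1/(2*(-2)*(-3 - 2)) = 1/(2*(-2)*(-5)) = 1/20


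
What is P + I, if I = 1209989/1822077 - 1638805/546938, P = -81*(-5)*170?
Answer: 1400225482716853/20338023474 ≈ 68848.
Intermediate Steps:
P = 68850 (P = 405*170 = 68850)
I = -47433468047/20338023474 (I = 1209989*(1/1822077) - 1638805*1/546938 = 1209989/1822077 - 33445/11162 = -47433468047/20338023474 ≈ -2.3323)
P + I = 68850 - 47433468047/20338023474 = 1400225482716853/20338023474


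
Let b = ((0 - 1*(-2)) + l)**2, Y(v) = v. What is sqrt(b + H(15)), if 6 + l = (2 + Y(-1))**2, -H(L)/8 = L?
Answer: I*sqrt(111) ≈ 10.536*I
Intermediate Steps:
H(L) = -8*L
l = -5 (l = -6 + (2 - 1)**2 = -6 + 1**2 = -6 + 1 = -5)
b = 9 (b = ((0 - 1*(-2)) - 5)**2 = ((0 + 2) - 5)**2 = (2 - 5)**2 = (-3)**2 = 9)
sqrt(b + H(15)) = sqrt(9 - 8*15) = sqrt(9 - 120) = sqrt(-111) = I*sqrt(111)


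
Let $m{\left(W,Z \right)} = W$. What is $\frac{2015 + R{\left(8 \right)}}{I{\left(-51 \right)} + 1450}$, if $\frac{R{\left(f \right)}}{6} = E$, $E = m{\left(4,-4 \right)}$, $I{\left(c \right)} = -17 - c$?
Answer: $\frac{2039}{1484} \approx 1.374$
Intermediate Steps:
$E = 4$
$R{\left(f \right)} = 24$ ($R{\left(f \right)} = 6 \cdot 4 = 24$)
$\frac{2015 + R{\left(8 \right)}}{I{\left(-51 \right)} + 1450} = \frac{2015 + 24}{\left(-17 - -51\right) + 1450} = \frac{2039}{\left(-17 + 51\right) + 1450} = \frac{2039}{34 + 1450} = \frac{2039}{1484}$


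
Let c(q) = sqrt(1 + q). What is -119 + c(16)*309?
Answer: -119 + 309*sqrt(17) ≈ 1155.0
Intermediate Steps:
-119 + c(16)*309 = -119 + sqrt(1 + 16)*309 = -119 + sqrt(17)*309 = -119 + 309*sqrt(17)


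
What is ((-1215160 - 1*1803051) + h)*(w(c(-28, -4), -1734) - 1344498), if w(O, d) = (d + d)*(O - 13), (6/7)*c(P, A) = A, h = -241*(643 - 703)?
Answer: 3854503395730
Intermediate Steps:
h = 14460 (h = -241*(-60) = 14460)
c(P, A) = 7*A/6
w(O, d) = 2*d*(-13 + O) (w(O, d) = (2*d)*(-13 + O) = 2*d*(-13 + O))
((-1215160 - 1*1803051) + h)*(w(c(-28, -4), -1734) - 1344498) = ((-1215160 - 1*1803051) + 14460)*(2*(-1734)*(-13 + (7/6)*(-4)) - 1344498) = ((-1215160 - 1803051) + 14460)*(2*(-1734)*(-13 - 14/3) - 1344498) = (-3018211 + 14460)*(2*(-1734)*(-53/3) - 1344498) = -3003751*(61268 - 1344498) = -3003751*(-1283230) = 3854503395730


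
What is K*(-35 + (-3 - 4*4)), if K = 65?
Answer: -3510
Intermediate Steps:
K*(-35 + (-3 - 4*4)) = 65*(-35 + (-3 - 4*4)) = 65*(-35 + (-3 - 16)) = 65*(-35 - 19) = 65*(-54) = -3510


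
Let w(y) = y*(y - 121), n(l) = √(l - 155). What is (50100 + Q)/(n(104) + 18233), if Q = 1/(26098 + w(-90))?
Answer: 41186684168633/14989160225920 - 2258908801*I*√51/14989160225920 ≈ 2.7478 - 0.0010762*I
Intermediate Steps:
n(l) = √(-155 + l)
w(y) = y*(-121 + y)
Q = 1/45088 (Q = 1/(26098 - 90*(-121 - 90)) = 1/(26098 - 90*(-211)) = 1/(26098 + 18990) = 1/45088 ≈ 2.2179e-5)
(50100 + Q)/(n(104) + 18233) = (50100 + 1/45088)/(√(-155 + 104) + 18233) = 2258908801/(45088*(√(-51) + 18233)) = 2258908801/(45088*(I*√51 + 18233)) = 2258908801/(45088*(18233 + I*√51))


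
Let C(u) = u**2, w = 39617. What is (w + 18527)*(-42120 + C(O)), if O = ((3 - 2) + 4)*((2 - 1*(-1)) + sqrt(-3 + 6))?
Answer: -2431582080 + 8721600*sqrt(3) ≈ -2.4165e+9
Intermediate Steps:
O = 15 + 5*sqrt(3) (O = (1 + 4)*((2 + 1) + sqrt(3)) = 5*(3 + sqrt(3)) = 15 + 5*sqrt(3) ≈ 23.660)
(w + 18527)*(-42120 + C(O)) = (39617 + 18527)*(-42120 + (15 + 5*sqrt(3))**2) = 58144*(-42120 + (15 + 5*sqrt(3))**2) = -2449025280 + 58144*(15 + 5*sqrt(3))**2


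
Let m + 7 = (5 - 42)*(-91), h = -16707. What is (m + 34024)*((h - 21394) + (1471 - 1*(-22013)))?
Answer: -546441928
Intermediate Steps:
m = 3360 (m = -7 + (5 - 42)*(-91) = -7 - 37*(-91) = -7 + 3367 = 3360)
(m + 34024)*((h - 21394) + (1471 - 1*(-22013))) = (3360 + 34024)*((-16707 - 21394) + (1471 - 1*(-22013))) = 37384*(-38101 + (1471 + 22013)) = 37384*(-38101 + 23484) = 37384*(-14617) = -546441928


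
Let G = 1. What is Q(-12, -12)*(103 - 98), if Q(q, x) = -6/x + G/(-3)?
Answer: ⅚ ≈ 0.83333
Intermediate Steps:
Q(q, x) = -⅓ - 6/x (Q(q, x) = -6/x + 1/(-3) = -6/x + 1*(-⅓) = -6/x - ⅓ = -⅓ - 6/x)
Q(-12, -12)*(103 - 98) = ((⅓)*(-18 - 1*(-12))/(-12))*(103 - 98) = ((⅓)*(-1/12)*(-18 + 12))*5 = ((⅓)*(-1/12)*(-6))*5 = (⅙)*5 = ⅚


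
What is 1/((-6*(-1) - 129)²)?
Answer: 1/15129 ≈ 6.6098e-5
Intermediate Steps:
1/((-6*(-1) - 129)²) = 1/((6 - 129)²) = 1/((-123)²) = 1/15129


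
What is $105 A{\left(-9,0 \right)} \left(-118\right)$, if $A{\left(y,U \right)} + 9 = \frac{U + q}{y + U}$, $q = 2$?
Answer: $\frac{342790}{3} \approx 1.1426 \cdot 10^{5}$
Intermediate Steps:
$A{\left(y,U \right)} = -9 + \frac{2 + U}{U + y}$ ($A{\left(y,U \right)} = -9 + \frac{U + 2}{y + U} = -9 + \frac{2 + U}{U + y}$)
$105 A{\left(-9,0 \right)} \left(-118\right) = 105 \frac{2 - -81 - 0}{0 - 9} \left(-118\right) = 105 \frac{2 + 81 + 0}{-9} \left(-118\right) = 105 \left(\left(- \frac{1}{9}\right) 83\right) \left(-118\right) = 105 \left(- \frac{83}{9}\right) \left(-118\right) = \left(- \frac{2905}{3}\right) \left(-118\right) = \frac{342790}{3}$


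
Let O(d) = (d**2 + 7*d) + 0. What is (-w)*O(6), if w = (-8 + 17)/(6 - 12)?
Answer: 117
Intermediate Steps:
O(d) = d**2 + 7*d
w = -3/2 (w = 9/(-6) = 9*(-1/6) = -3/2 ≈ -1.5000)
(-w)*O(6) = (-1*(-3/2))*(6*(7 + 6)) = 3*(6*13)/2 = (3/2)*78 = 117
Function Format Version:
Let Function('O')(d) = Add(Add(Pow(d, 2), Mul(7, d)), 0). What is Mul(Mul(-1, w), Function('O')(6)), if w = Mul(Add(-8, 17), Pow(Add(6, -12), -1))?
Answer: 117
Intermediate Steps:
Function('O')(d) = Add(Pow(d, 2), Mul(7, d))
w = Rational(-3, 2) (w = Mul(9, Pow(-6, -1)) = Mul(9, Rational(-1, 6)) = Rational(-3, 2) ≈ -1.5000)
Mul(Mul(-1, w), Function('O')(6)) = Mul(Mul(-1, Rational(-3, 2)), Mul(6, Add(7, 6))) = Mul(Rational(3, 2), Mul(6, 13)) = Mul(Rational(3, 2), 78) = 117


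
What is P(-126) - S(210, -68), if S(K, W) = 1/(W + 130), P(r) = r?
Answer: -7813/62 ≈ -126.02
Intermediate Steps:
S(K, W) = 1/(130 + W)
P(-126) - S(210, -68) = -126 - 1/(130 - 68) = -126 - 1/62 = -7813/62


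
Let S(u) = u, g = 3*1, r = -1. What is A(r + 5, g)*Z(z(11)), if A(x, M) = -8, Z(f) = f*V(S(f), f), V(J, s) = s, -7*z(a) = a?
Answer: -968/49 ≈ -19.755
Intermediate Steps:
z(a) = -a/7
g = 3
Z(f) = f**2 (Z(f) = f*f = f**2)
A(r + 5, g)*Z(z(11)) = -8*(-1/7*11)**2 = -8*(-11/7)**2 = -8*121/49 = -968/49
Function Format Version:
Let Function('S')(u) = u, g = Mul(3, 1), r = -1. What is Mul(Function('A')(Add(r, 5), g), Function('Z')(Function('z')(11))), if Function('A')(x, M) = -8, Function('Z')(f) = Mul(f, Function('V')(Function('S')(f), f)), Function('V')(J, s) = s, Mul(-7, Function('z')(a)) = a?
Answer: Rational(-968, 49) ≈ -19.755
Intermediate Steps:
Function('z')(a) = Mul(Rational(-1, 7), a)
g = 3
Function('Z')(f) = Pow(f, 2) (Function('Z')(f) = Mul(f, f) = Pow(f, 2))
Mul(Function('A')(Add(r, 5), g), Function('Z')(Function('z')(11))) = Mul(-8, Pow(Mul(Rational(-1, 7), 11), 2)) = Mul(-8, Pow(Rational(-11, 7), 2)) = Mul(-8, Rational(121, 49)) = Rational(-968, 49)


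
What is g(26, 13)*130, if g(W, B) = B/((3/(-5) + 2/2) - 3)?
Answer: -650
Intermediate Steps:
g(W, B) = -5*B/13 (g(W, B) = B/((3*(-1/5) + 2*(1/2)) - 3) = B/((-3/5 + 1) - 3) = B/(2/5 - 3) = B/(-13/5) = B*(-5/13) = -5*B/13)
g(26, 13)*130 = -5/13*13*130 = -5*130 = -650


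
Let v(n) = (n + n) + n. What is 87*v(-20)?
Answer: -5220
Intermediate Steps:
v(n) = 3*n (v(n) = 2*n + n = 3*n)
87*v(-20) = 87*(3*(-20)) = 87*(-60) = -5220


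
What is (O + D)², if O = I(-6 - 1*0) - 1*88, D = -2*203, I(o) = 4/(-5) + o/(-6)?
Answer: 6095961/25 ≈ 2.4384e+5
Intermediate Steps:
I(o) = -⅘ - o/6 (I(o) = 4*(-⅕) + o*(-⅙) = -⅘ - o/6)
D = -406
O = -439/5 (O = (-⅘ - (-6 - 1*0)/6) - 1*88 = (-⅘ - (-6 + 0)/6) - 88 = (-⅘ - ⅙*(-6)) - 88 = (-⅘ + 1) - 88 = ⅕ - 88 = -439/5 ≈ -87.800)
(O + D)² = (-439/5 - 406)² = (-2469/5)² = 6095961/25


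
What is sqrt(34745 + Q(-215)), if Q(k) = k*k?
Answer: sqrt(80970) ≈ 284.55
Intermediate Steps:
Q(k) = k**2
sqrt(34745 + Q(-215)) = sqrt(34745 + (-215)**2) = sqrt(34745 + 46225) = sqrt(80970)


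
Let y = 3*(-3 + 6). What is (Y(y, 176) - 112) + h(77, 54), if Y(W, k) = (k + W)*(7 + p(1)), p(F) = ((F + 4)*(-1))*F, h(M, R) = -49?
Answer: 209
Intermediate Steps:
p(F) = F*(-4 - F) (p(F) = ((4 + F)*(-1))*F = (-4 - F)*F = F*(-4 - F))
y = 9 (y = 3*3 = 9)
Y(W, k) = 2*W + 2*k (Y(W, k) = (k + W)*(7 - 1*1*(4 + 1)) = (W + k)*(7 - 1*1*5) = (W + k)*(7 - 5) = (W + k)*2 = 2*W + 2*k)
(Y(y, 176) - 112) + h(77, 54) = ((2*9 + 2*176) - 112) - 49 = ((18 + 352) - 112) - 49 = (370 - 112) - 49 = 258 - 49 = 209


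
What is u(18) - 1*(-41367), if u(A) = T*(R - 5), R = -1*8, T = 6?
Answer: 41289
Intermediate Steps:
R = -8
u(A) = -78 (u(A) = 6*(-8 - 5) = 6*(-13) = -78)
u(18) - 1*(-41367) = -78 - 1*(-41367) = -78 + 41367 = 41289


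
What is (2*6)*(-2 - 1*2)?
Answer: -48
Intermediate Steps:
(2*6)*(-2 - 1*2) = 12*(-2 - 2) = 12*(-4) = -48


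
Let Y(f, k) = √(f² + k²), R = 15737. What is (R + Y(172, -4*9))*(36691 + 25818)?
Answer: 983704133 + 250036*√1930 ≈ 9.9469e+8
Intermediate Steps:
(R + Y(172, -4*9))*(36691 + 25818) = (15737 + √(172² + (-4*9)²))*(36691 + 25818) = (15737 + √(29584 + (-36)²))*62509 = (15737 + √(29584 + 1296))*62509 = (15737 + √30880)*62509 = (15737 + 4*√1930)*62509 = 983704133 + 250036*√1930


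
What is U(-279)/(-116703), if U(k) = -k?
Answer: -31/12967 ≈ -0.0023907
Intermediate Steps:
U(-279)/(-116703) = -1*(-279)/(-116703) = 279*(-1/116703) = -31/12967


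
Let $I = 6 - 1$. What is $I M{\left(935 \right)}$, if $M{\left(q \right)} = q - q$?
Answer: $0$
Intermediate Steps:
$M{\left(q \right)} = 0$
$I = 5$ ($I = 6 - 1 = 5$)
$I M{\left(935 \right)} = 5 \cdot 0 = 0$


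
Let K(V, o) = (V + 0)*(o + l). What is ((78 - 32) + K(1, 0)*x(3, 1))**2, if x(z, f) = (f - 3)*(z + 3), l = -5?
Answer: 11236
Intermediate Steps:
x(z, f) = (-3 + f)*(3 + z)
K(V, o) = V*(-5 + o) (K(V, o) = (V + 0)*(o - 5) = V*(-5 + o))
((78 - 32) + K(1, 0)*x(3, 1))**2 = ((78 - 32) + (1*(-5 + 0))*(-9 - 3*3 + 3*1 + 1*3))**2 = (46 + (1*(-5))*(-9 - 9 + 3 + 3))**2 = (46 - 5*(-12))**2 = (46 + 60)**2 = 106**2 = 11236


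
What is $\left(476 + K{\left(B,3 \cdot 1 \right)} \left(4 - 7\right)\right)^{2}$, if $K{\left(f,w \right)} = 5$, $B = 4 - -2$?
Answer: $212521$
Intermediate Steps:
$B = 6$ ($B = 4 + 2 = 6$)
$\left(476 + K{\left(B,3 \cdot 1 \right)} \left(4 - 7\right)\right)^{2} = \left(476 + 5 \left(4 - 7\right)\right)^{2} = \left(476 + 5 \left(-3\right)\right)^{2} = \left(476 - 15\right)^{2} = 461^{2} = 212521$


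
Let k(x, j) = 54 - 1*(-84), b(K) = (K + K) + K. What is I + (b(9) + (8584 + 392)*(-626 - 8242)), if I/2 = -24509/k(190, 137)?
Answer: -5492365238/69 ≈ -7.9599e+7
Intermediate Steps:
b(K) = 3*K (b(K) = 2*K + K = 3*K)
k(x, j) = 138 (k(x, j) = 54 + 84 = 138)
I = -24509/69 (I = 2*(-24509/138) = -24509/69 ≈ -355.20)
I + (b(9) + (8584 + 392)*(-626 - 8242)) = -24509/69 + (3*9 + (8584 + 392)*(-626 - 8242)) = -24509/69 + (27 + 8976*(-8868)) = -24509/69 + (27 - 79599168) = -24509/69 - 79599141 = -5492365238/69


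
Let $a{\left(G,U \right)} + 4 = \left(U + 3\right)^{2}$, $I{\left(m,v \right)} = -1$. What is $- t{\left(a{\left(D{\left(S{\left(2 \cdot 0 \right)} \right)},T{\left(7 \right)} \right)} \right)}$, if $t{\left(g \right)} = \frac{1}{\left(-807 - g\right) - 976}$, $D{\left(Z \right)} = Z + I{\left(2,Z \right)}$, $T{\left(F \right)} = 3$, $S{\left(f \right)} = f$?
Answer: $\frac{1}{1815} \approx 0.00055096$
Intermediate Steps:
$D{\left(Z \right)} = -1 + Z$ ($D{\left(Z \right)} = Z - 1 = -1 + Z$)
$a{\left(G,U \right)} = -4 + \left(3 + U\right)^{2}$ ($a{\left(G,U \right)} = -4 + \left(U + 3\right)^{2} = -4 + \left(3 + U\right)^{2}$)
$t{\left(g \right)} = \frac{1}{-1783 - g}$
$- t{\left(a{\left(D{\left(S{\left(2 \cdot 0 \right)} \right)},T{\left(7 \right)} \right)} \right)} = - \frac{-1}{1783 - \left(4 - \left(3 + 3\right)^{2}\right)} = - \frac{-1}{1783 - \left(4 - 6^{2}\right)} = - \frac{-1}{1783 + \left(-4 + 36\right)} = - \frac{-1}{1783 + 32} = - \frac{-1}{1815} = \left(-1\right) \left(- \frac{1}{1815}\right) = \frac{1}{1815}$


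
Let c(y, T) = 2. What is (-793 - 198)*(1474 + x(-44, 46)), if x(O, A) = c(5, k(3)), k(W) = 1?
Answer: -1462716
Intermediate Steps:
x(O, A) = 2
(-793 - 198)*(1474 + x(-44, 46)) = (-793 - 198)*(1474 + 2) = -991*1476 = -1462716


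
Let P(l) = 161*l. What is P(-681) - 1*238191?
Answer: -347832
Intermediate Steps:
P(-681) - 1*238191 = 161*(-681) - 1*238191 = -109641 - 238191 = -347832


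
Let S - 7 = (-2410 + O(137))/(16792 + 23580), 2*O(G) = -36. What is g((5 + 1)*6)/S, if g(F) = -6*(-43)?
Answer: 433999/11674 ≈ 37.177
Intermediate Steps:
O(G) = -18 (O(G) = (½)*(-36) = -18)
g(F) = 258
S = 70044/10093 (S = 7 + (-2410 - 18)/(16792 + 23580) = 7 - 2428/40372 = 7 - 2428*1/40372 = 7 - 607/10093 = 70044/10093 ≈ 6.9399)
g((5 + 1)*6)/S = 258/(70044/10093) = 258*(10093/70044) = 433999/11674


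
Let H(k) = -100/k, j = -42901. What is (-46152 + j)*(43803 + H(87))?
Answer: -339359699333/87 ≈ -3.9007e+9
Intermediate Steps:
(-46152 + j)*(43803 + H(87)) = (-46152 - 42901)*(43803 - 100/87) = -89053*(43803 - 100*1/87) = -89053*(43803 - 100/87) = -89053*3810761/87 = -339359699333/87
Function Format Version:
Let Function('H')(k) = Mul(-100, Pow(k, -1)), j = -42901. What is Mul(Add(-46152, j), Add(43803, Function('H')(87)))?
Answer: Rational(-339359699333, 87) ≈ -3.9007e+9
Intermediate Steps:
Mul(Add(-46152, j), Add(43803, Function('H')(87))) = Mul(Add(-46152, -42901), Add(43803, Mul(-100, Pow(87, -1)))) = Mul(-89053, Add(43803, Mul(-100, Rational(1, 87)))) = Mul(-89053, Add(43803, Rational(-100, 87))) = Mul(-89053, Rational(3810761, 87)) = Rational(-339359699333, 87)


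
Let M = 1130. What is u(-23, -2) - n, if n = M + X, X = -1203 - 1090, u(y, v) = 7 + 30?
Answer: 1200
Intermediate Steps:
u(y, v) = 37
X = -2293
n = -1163 (n = 1130 - 2293 = -1163)
u(-23, -2) - n = 37 - 1*(-1163) = 37 + 1163 = 1200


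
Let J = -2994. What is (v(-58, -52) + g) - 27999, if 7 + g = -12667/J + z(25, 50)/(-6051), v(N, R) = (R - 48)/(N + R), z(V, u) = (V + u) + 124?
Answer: -1860039904181/66427878 ≈ -28001.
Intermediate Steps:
z(V, u) = 124 + V + u
v(N, R) = (-48 + R)/(N + R)
g = -16921549/6038898 (g = -7 + (-12667/(-2994) + (124 + 25 + 50)/(-6051)) = -7 + (-12667*(-1/2994) + 199*(-1/6051)) = -7 + (12667/2994 - 199/6051) = -7 + 25350737/6038898 = -16921549/6038898 ≈ -2.8021)
(v(-58, -52) + g) - 27999 = ((-48 - 52)/(-58 - 52) - 16921549/6038898) - 27999 = (-100/(-110) - 16921549/6038898) - 27999 = (-1/110*(-100) - 16921549/6038898) - 27999 = (10/11 - 16921549/6038898) - 27999 = -125748059/66427878 - 27999 = -1860039904181/66427878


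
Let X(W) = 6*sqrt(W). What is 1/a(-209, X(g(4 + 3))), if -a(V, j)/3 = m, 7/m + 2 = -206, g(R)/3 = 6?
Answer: 208/21 ≈ 9.9048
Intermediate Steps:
g(R) = 18 (g(R) = 3*6 = 18)
m = -7/208 (m = 7/(-2 - 206) = 7/(-208) = 7*(-1/208) = -7/208 ≈ -0.033654)
a(V, j) = 21/208 (a(V, j) = -3*(-7/208) = 21/208)
1/a(-209, X(g(4 + 3))) = 1/(21/208) = 208/21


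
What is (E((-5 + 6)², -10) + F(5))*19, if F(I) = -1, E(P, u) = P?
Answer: 0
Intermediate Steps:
(E((-5 + 6)², -10) + F(5))*19 = ((-5 + 6)² - 1)*19 = (1² - 1)*19 = (1 - 1)*19 = 0*19 = 0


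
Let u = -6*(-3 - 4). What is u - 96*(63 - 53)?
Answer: -918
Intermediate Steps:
u = 42 (u = -6*(-7) = 42)
u - 96*(63 - 53) = 42 - 96*(63 - 53) = 42 - 96*10 = 42 - 960 = -918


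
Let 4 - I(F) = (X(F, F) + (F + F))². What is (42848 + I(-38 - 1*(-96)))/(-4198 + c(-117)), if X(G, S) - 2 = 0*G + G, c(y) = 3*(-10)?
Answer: -2969/1057 ≈ -2.8089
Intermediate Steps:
c(y) = -30
X(G, S) = 2 + G (X(G, S) = 2 + (0*G + G) = 2 + (0 + G) = 2 + G)
I(F) = 4 - (2 + 3*F)² (I(F) = 4 - ((2 + F) + (F + F))² = 4 - ((2 + F) + 2*F)² = 4 - (2 + 3*F)²)
(42848 + I(-38 - 1*(-96)))/(-4198 + c(-117)) = (42848 + (4 - (2 + 3*(-38 - 1*(-96)))²))/(-4198 - 30) = (42848 + (4 - (2 + 3*(-38 + 96))²))/(-4228) = (42848 + (4 - (2 + 3*58)²))*(-1/4228) = (42848 + (4 - (2 + 174)²))*(-1/4228) = (42848 + (4 - 1*176²))*(-1/4228) = (42848 + (4 - 1*30976))*(-1/4228) = (42848 + (4 - 30976))*(-1/4228) = (42848 - 30972)*(-1/4228) = 11876*(-1/4228) = -2969/1057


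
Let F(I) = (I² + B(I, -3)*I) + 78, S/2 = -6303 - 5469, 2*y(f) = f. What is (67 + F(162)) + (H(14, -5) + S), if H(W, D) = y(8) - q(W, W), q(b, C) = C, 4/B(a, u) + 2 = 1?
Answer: 2187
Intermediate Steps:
B(a, u) = -4 (B(a, u) = 4/(-2 + 1) = 4/(-1) = 4*(-1) = -4)
y(f) = f/2
S = -23544 (S = 2*(-6303 - 5469) = 2*(-11772) = -23544)
F(I) = 78 + I² - 4*I (F(I) = (I² - 4*I) + 78 = 78 + I² - 4*I)
H(W, D) = 4 - W (H(W, D) = (½)*8 - W = 4 - W)
(67 + F(162)) + (H(14, -5) + S) = (67 + (78 + 162² - 4*162)) + ((4 - 1*14) - 23544) = (67 + (78 + 26244 - 648)) + ((4 - 14) - 23544) = (67 + 25674) + (-10 - 23544) = 25741 - 23554 = 2187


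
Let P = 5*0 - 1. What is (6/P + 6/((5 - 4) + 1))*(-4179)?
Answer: 12537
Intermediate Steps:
P = -1 (P = 0 - 1 = -1)
(6/P + 6/((5 - 4) + 1))*(-4179) = (6/(-1) + 6/((5 - 4) + 1))*(-4179) = (6*(-1) + 6/(1 + 1))*(-4179) = (-6 + 6/2)*(-4179) = (-6 + 6*(½))*(-4179) = (-6 + 3)*(-4179) = -3*(-4179) = 12537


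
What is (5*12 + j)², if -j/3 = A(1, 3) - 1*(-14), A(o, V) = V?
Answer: 81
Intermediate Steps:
j = -51 (j = -3*(3 - 1*(-14)) = -3*(3 + 14) = -3*17 = -51)
(5*12 + j)² = (5*12 - 51)² = (60 - 51)² = 9² = 81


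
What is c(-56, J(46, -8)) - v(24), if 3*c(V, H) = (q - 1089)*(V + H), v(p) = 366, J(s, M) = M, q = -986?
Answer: 131702/3 ≈ 43901.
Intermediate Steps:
c(V, H) = -2075*H/3 - 2075*V/3 (c(V, H) = ((-986 - 1089)*(V + H))/3 = (-2075*(H + V))/3 = (-2075*H - 2075*V)/3 = -2075*H/3 - 2075*V/3)
c(-56, J(46, -8)) - v(24) = (-2075/3*(-8) - 2075/3*(-56)) - 1*366 = (16600/3 + 116200/3) - 366 = 132800/3 - 366 = 131702/3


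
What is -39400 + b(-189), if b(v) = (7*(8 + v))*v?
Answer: 200063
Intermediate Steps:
b(v) = v*(56 + 7*v) (b(v) = (56 + 7*v)*v = v*(56 + 7*v))
-39400 + b(-189) = -39400 + 7*(-189)*(8 - 189) = -39400 + 7*(-189)*(-181) = -39400 + 239463 = 200063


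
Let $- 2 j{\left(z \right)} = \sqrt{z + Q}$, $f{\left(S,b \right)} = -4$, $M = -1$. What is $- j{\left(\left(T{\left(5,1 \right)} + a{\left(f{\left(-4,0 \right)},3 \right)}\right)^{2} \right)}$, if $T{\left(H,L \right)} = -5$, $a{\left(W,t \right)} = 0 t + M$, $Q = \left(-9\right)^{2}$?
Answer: $\frac{3 \sqrt{13}}{2} \approx 5.4083$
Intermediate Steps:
$Q = 81$
$a{\left(W,t \right)} = -1$ ($a{\left(W,t \right)} = 0 t - 1 = 0 - 1 = -1$)
$j{\left(z \right)} = - \frac{\sqrt{81 + z}}{2}$ ($j{\left(z \right)} = - \frac{\sqrt{z + 81}}{2} = - \frac{\sqrt{81 + z}}{2}$)
$- j{\left(\left(T{\left(5,1 \right)} + a{\left(f{\left(-4,0 \right)},3 \right)}\right)^{2} \right)} = - \frac{\left(-1\right) \sqrt{81 + \left(-5 - 1\right)^{2}}}{2} = - \frac{\left(-1\right) \sqrt{81 + \left(-6\right)^{2}}}{2} = - \frac{\left(-1\right) \sqrt{81 + 36}}{2} = - \frac{\left(-1\right) \sqrt{117}}{2} = - \frac{\left(-1\right) 3 \sqrt{13}}{2} = - \frac{\left(-3\right) \sqrt{13}}{2} = \frac{3 \sqrt{13}}{2}$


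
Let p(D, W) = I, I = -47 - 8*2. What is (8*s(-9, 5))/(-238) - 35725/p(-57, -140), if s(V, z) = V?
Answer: 86807/153 ≈ 567.37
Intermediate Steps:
I = -63 (I = -47 - 16 = -63)
p(D, W) = -63
(8*s(-9, 5))/(-238) - 35725/p(-57, -140) = (8*(-9))/(-238) - 35725/(-63) = -72*(-1/238) - 35725*(-1/63) = 36/119 + 35725/63 = 86807/153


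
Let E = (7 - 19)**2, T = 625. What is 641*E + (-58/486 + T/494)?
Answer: 11080494317/120042 ≈ 92305.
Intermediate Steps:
E = 144 (E = (-12)**2 = 144)
641*E + (-58/486 + T/494) = 641*144 + (-58/486 + 625/494) = 92304 + (-58*1/486 + 625*(1/494)) = 92304 + (-29/243 + 625/494) = 92304 + 137549/120042 = 11080494317/120042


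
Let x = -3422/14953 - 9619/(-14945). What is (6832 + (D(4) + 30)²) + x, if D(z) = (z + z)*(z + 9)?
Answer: 5539531128097/223472585 ≈ 24788.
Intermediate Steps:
D(z) = 2*z*(9 + z) (D(z) = (2*z)*(9 + z) = 2*z*(9 + z))
x = 92691117/223472585 (x = -3422*1/14953 - 9619*(-1/14945) = -3422/14953 + 9619/14945 = 92691117/223472585 ≈ 0.41478)
(6832 + (D(4) + 30)²) + x = (6832 + (2*4*(9 + 4) + 30)²) + 92691117/223472585 = (6832 + (2*4*13 + 30)²) + 92691117/223472585 = (6832 + (104 + 30)²) + 92691117/223472585 = (6832 + 134²) + 92691117/223472585 = (6832 + 17956) + 92691117/223472585 = 24788 + 92691117/223472585 = 5539531128097/223472585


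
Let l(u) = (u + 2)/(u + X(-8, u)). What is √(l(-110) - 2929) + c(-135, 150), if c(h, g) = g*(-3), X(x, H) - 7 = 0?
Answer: -450 + I*√31062637/103 ≈ -450.0 + 54.111*I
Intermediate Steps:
X(x, H) = 7 (X(x, H) = 7 + 0 = 7)
l(u) = (2 + u)/(7 + u) (l(u) = (u + 2)/(u + 7) = (2 + u)/(7 + u))
c(h, g) = -3*g
√(l(-110) - 2929) + c(-135, 150) = √((2 - 110)/(7 - 110) - 2929) - 3*150 = √(-108/(-103) - 2929) - 450 = √(-1/103*(-108) - 2929) - 450 = √(108/103 - 2929) - 450 = √(-301579/103) - 450 = I*√31062637/103 - 450 = -450 + I*√31062637/103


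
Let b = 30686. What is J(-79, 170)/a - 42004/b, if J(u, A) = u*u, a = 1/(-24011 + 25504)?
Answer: 142963183857/15343 ≈ 9.3178e+6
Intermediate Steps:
a = 1/1493 ≈ 0.00066979
J(u, A) = u²
J(-79, 170)/a - 42004/b = (-79)²/(1/1493) - 42004/30686 = 6241*1493 - 42004*1/30686 = 9317813 - 21002/15343 = 142963183857/15343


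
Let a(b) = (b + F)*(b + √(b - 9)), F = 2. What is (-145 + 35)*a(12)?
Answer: -18480 - 1540*√3 ≈ -21147.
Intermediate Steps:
a(b) = (2 + b)*(b + √(-9 + b)) (a(b) = (b + 2)*(b + √(b - 9)) = (2 + b)*(b + √(-9 + b)))
(-145 + 35)*a(12) = (-145 + 35)*(12² + 2*12 + 2*√(-9 + 12) + 12*√(-9 + 12)) = -110*(144 + 24 + 2*√3 + 12*√3) = -110*(168 + 14*√3) = -18480 - 1540*√3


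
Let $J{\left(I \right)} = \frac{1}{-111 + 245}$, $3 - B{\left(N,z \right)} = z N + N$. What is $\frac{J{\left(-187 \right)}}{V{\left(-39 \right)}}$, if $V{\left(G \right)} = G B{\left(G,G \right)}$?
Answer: $\frac{1}{7729254} \approx 1.2938 \cdot 10^{-7}$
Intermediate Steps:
$B{\left(N,z \right)} = 3 - N - N z$ ($B{\left(N,z \right)} = 3 - \left(z N + N\right) = 3 - \left(N z + N\right) = 3 - \left(N + N z\right) = 3 - N - N z$)
$J{\left(I \right)} = \frac{1}{134}$
$V{\left(G \right)} = G \left(3 - G - G^{2}\right)$ ($V{\left(G \right)} = G \left(3 - G - G G\right) = G \left(3 - G - G^{2}\right)$)
$\frac{J{\left(-187 \right)}}{V{\left(-39 \right)}} = \frac{1}{134 \left(- 39 \left(3 - -39 - \left(-39\right)^{2}\right)\right)} = \frac{1}{134 \left(- 39 \left(3 + 39 - 1521\right)\right)} = \frac{1}{134 \left(\left(-39\right) \left(-1479\right)\right)} = \frac{1}{134 \cdot 57681} = \frac{1}{134} \cdot \frac{1}{57681} = \frac{1}{7729254}$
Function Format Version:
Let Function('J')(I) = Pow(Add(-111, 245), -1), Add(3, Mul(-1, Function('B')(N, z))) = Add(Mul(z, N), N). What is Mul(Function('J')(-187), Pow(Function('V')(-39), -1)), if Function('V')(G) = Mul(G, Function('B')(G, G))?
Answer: Rational(1, 7729254) ≈ 1.2938e-7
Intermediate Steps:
Function('B')(N, z) = Add(3, Mul(-1, N), Mul(-1, N, z)) (Function('B')(N, z) = Add(3, Mul(-1, Add(Mul(z, N), N))) = Add(3, Mul(-1, Add(Mul(N, z), N))) = Add(3, Mul(-1, Add(N, Mul(N, z)))) = Add(3, Add(Mul(-1, N), Mul(-1, N, z))) = Add(3, Mul(-1, N), Mul(-1, N, z)))
Function('J')(I) = Rational(1, 134) (Function('J')(I) = Pow(134, -1) = Rational(1, 134))
Function('V')(G) = Mul(G, Add(3, Mul(-1, G), Mul(-1, Pow(G, 2)))) (Function('V')(G) = Mul(G, Add(3, Mul(-1, G), Mul(-1, G, G))) = Mul(G, Add(3, Mul(-1, G), Mul(-1, Pow(G, 2)))))
Mul(Function('J')(-187), Pow(Function('V')(-39), -1)) = Mul(Rational(1, 134), Pow(Mul(-39, Add(3, Mul(-1, -39), Mul(-1, Pow(-39, 2)))), -1)) = Mul(Rational(1, 134), Pow(Mul(-39, Add(3, 39, Mul(-1, 1521))), -1)) = Mul(Rational(1, 134), Pow(Mul(-39, Add(3, 39, -1521)), -1)) = Mul(Rational(1, 134), Pow(Mul(-39, -1479), -1)) = Mul(Rational(1, 134), Pow(57681, -1)) = Mul(Rational(1, 134), Rational(1, 57681)) = Rational(1, 7729254)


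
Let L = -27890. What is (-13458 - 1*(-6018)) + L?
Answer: -35330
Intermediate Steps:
(-13458 - 1*(-6018)) + L = (-13458 - 1*(-6018)) - 27890 = (-13458 + 6018) - 27890 = -7440 - 27890 = -35330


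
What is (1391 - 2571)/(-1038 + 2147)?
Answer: -1180/1109 ≈ -1.0640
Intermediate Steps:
(1391 - 2571)/(-1038 + 2147) = -1180/1109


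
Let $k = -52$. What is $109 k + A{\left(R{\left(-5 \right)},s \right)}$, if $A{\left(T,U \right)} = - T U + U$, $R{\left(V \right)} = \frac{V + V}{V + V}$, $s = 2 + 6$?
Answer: $-5668$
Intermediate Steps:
$s = 8$
$R{\left(V \right)} = 1$ ($R{\left(V \right)} = \frac{2 V}{2 V} = 2 V \frac{1}{2 V} = 1$)
$A{\left(T,U \right)} = U - T U$ ($A{\left(T,U \right)} = - T U + U = U - T U$)
$109 k + A{\left(R{\left(-5 \right)},s \right)} = 109 \left(-52\right) + 8 \left(1 - 1\right) = -5668 + 8 \left(1 - 1\right) = -5668 + 8 \cdot 0 = -5668 + 0 = -5668$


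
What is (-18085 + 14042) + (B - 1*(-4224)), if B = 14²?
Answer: 377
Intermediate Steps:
B = 196
(-18085 + 14042) + (B - 1*(-4224)) = (-18085 + 14042) + (196 - 1*(-4224)) = -4043 + (196 + 4224) = -4043 + 4420 = 377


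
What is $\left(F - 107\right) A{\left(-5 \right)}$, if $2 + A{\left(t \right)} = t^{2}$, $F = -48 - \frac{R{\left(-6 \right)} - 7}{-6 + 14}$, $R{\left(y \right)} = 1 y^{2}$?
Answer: $- \frac{29187}{8} \approx -3648.4$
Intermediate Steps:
$R{\left(y \right)} = y^{2}$
$F = - \frac{413}{8}$ ($F = -48 - \frac{\left(-6\right)^{2} - 7}{-6 + 14} = -48 - \frac{36 - 7}{8} = -48 - 29 \cdot \frac{1}{8} = -48 - \frac{29}{8} = - \frac{413}{8} \approx -51.625$)
$A{\left(t \right)} = -2 + t^{2}$
$\left(F - 107\right) A{\left(-5 \right)} = \left(- \frac{413}{8} - 107\right) \left(-2 + \left(-5\right)^{2}\right) = \left(- \frac{413}{8} - 107\right) \left(-2 + 25\right) = \left(- \frac{413}{8} - 107\right) 23 = \left(- \frac{1269}{8}\right) 23 = - \frac{29187}{8}$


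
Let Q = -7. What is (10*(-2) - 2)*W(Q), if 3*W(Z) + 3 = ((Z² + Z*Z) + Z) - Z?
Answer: -2090/3 ≈ -696.67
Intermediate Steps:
W(Z) = -1 + 2*Z²/3 (W(Z) = -1 + (((Z² + Z*Z) + Z) - Z)/3 = -1 + (((Z² + Z²) + Z) - Z)/3 = -1 + ((2*Z² + Z) - Z)/3 = -1 + ((Z + 2*Z²) - Z)/3 = -1 + (2*Z²)/3 = -1 + 2*Z²/3)
(10*(-2) - 2)*W(Q) = (10*(-2) - 2)*(-1 + (⅔)*(-7)²) = (-20 - 2)*(-1 + (⅔)*49) = -22*(-1 + 98/3) = -22*95/3 = -2090/3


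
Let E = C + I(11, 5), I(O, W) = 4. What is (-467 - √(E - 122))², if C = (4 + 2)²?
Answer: (467 + I*√82)² ≈ 2.1801e+5 + 8457.7*I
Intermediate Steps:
C = 36 (C = 6² = 36)
E = 40 (E = 36 + 4 = 40)
(-467 - √(E - 122))² = (-467 - √(40 - 122))² = (-467 - √(-82))² = (-467 - I*√82)²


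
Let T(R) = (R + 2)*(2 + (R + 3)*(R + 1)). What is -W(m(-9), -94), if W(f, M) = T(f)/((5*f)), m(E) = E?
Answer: -70/9 ≈ -7.7778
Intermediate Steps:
T(R) = (2 + R)*(2 + (1 + R)*(3 + R)) (T(R) = (2 + R)*(2 + (3 + R)*(1 + R)) = (2 + R)*(2 + (1 + R)*(3 + R)))
W(f, M) = (10 + f³ + 6*f² + 13*f)/(5*f) (W(f, M) = (10 + f³ + 6*f² + 13*f)/((5*f)) = (10 + f³ + 6*f² + 13*f)*(1/(5*f)) = (10 + f³ + 6*f² + 13*f)/(5*f))
-W(m(-9), -94) = -(10 + (-9)³ + 6*(-9)² + 13*(-9))/(5*(-9)) = -(-1)*(10 - 729 + 6*81 - 117)/(5*9) = -(-1)*(10 - 729 + 486 - 117)/(5*9) = -(-1)*(-350)/(5*9) = -1*70/9 = -70/9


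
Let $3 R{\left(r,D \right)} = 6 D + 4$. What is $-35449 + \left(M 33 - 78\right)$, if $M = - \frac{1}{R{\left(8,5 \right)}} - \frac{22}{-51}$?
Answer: $- \frac{1207533}{34} \approx -35516.0$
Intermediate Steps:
$R{\left(r,D \right)} = \frac{4}{3} + 2 D$ ($R{\left(r,D \right)} = \frac{6 D + 4}{3} = \frac{4 + 6 D}{3} = \frac{4}{3} + 2 D$)
$M = \frac{35}{102}$ ($M = - \frac{1}{\frac{4}{3} + 2 \cdot 5} - \frac{22}{-51} = - \frac{1}{\frac{4}{3} + 10} - - \frac{22}{51} = - \frac{1}{\frac{34}{3}} + \frac{22}{51} = \left(-1\right) \frac{3}{34} + \frac{22}{51} = - \frac{3}{34} + \frac{22}{51} = \frac{35}{102} \approx 0.34314$)
$-35449 + \left(M 33 - 78\right) = -35449 + \left(\frac{35}{102} \cdot 33 - 78\right) = -35449 + \left(\frac{385}{34} - 78\right) = -35449 - \frac{2267}{34} = - \frac{1207533}{34}$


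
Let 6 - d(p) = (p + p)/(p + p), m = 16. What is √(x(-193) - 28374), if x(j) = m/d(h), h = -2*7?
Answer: I*√709270/5 ≈ 168.44*I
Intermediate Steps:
h = -14
d(p) = 5 (d(p) = 6 - (p + p)/(p + p) = 6 - 2*p/(2*p) = 6 - 2*p*1/(2*p) = 6 - 1*1 = 6 - 1 = 5)
x(j) = 16/5
√(x(-193) - 28374) = √(16/5 - 28374) = √(-141854/5) = I*√709270/5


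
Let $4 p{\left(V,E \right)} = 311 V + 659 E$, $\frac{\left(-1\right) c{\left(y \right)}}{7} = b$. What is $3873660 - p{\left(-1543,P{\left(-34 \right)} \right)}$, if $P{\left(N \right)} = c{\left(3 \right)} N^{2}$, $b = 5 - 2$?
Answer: $\frac{31972397}{4} \approx 7.9931 \cdot 10^{6}$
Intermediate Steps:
$b = 3$
$c{\left(y \right)} = -21$ ($c{\left(y \right)} = \left(-7\right) 3 = -21$)
$P{\left(N \right)} = - 21 N^{2}$
$p{\left(V,E \right)} = \frac{311 V}{4} + \frac{659 E}{4}$ ($p{\left(V,E \right)} = \frac{311 V + 659 E}{4} = \frac{311 V}{4} + \frac{659 E}{4}$)
$3873660 - p{\left(-1543,P{\left(-34 \right)} \right)} = 3873660 - \left(\frac{311}{4} \left(-1543\right) + \frac{659 \left(- 21 \left(-34\right)^{2}\right)}{4}\right) = 3873660 - \left(- \frac{479873}{4} + \frac{659 \left(\left(-21\right) 1156\right)}{4}\right) = 3873660 - \left(- \frac{479873}{4} + \frac{659}{4} \left(-24276\right)\right) = 3873660 - \left(- \frac{479873}{4} - 3999471\right) = 3873660 - - \frac{16477757}{4} = 3873660 + \frac{16477757}{4} = \frac{31972397}{4}$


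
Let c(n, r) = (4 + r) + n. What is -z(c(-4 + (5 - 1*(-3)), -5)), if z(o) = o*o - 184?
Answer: 175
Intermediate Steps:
c(n, r) = 4 + n + r
z(o) = -184 + o² (z(o) = o² - 184 = -184 + o²)
-z(c(-4 + (5 - 1*(-3)), -5)) = -(-184 + (4 + (-4 + (5 - 1*(-3))) - 5)²) = -(-184 + (4 + (-4 + (5 + 3)) - 5)²) = -(-184 + (4 + (-4 + 8) - 5)²) = -(-184 + (4 + 4 - 5)²) = -(-184 + 3²) = -(-184 + 9) = -1*(-175) = 175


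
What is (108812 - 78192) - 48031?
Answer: -17411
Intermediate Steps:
(108812 - 78192) - 48031 = 30620 - 48031 = -17411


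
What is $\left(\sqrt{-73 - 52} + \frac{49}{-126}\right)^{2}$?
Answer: $\frac{\left(7 - 90 i \sqrt{5}\right)^{2}}{324} \approx -124.85 - 8.6958 i$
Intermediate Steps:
$\left(\sqrt{-73 - 52} + \frac{49}{-126}\right)^{2} = \left(\sqrt{-125} + 49 \left(- \frac{1}{126}\right)\right)^{2} = \left(5 i \sqrt{5} - \frac{7}{18}\right)^{2} = \left(- \frac{7}{18} + 5 i \sqrt{5}\right)^{2}$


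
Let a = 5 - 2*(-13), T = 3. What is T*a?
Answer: 93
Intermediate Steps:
a = 31 (a = 5 + 26 = 31)
T*a = 3*31 = 93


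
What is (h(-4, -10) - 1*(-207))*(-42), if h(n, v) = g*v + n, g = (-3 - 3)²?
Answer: 6594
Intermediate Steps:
g = 36 (g = (-6)² = 36)
h(n, v) = n + 36*v (h(n, v) = 36*v + n = n + 36*v)
(h(-4, -10) - 1*(-207))*(-42) = ((-4 + 36*(-10)) - 1*(-207))*(-42) = ((-4 - 360) + 207)*(-42) = (-364 + 207)*(-42) = -157*(-42) = 6594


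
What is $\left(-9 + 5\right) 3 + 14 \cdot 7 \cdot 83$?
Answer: $8122$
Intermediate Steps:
$\left(-9 + 5\right) 3 + 14 \cdot 7 \cdot 83 = \left(-4\right) 3 + 98 \cdot 83 = -12 + 8134 = 8122$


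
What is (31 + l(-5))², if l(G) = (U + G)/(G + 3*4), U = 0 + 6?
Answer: 47524/49 ≈ 969.88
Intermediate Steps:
U = 6
l(G) = (6 + G)/(12 + G) (l(G) = (6 + G)/(G + 3*4) = (6 + G)/(G + 12) = (6 + G)/(12 + G))
(31 + l(-5))² = (31 + (6 - 5)/(12 - 5))² = (31 + 1/7)² = (31 + (⅐)*1)² = (31 + ⅐)² = (218/7)² = 47524/49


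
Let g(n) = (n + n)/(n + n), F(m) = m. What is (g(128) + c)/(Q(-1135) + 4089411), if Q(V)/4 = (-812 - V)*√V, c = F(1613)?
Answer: 6600309354/16725176941561 - 2085288*I*√1135/16725176941561 ≈ 0.00039463 - 4.2004e-6*I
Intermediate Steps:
c = 1613
Q(V) = 4*√V*(-812 - V) (Q(V) = 4*((-812 - V)*√V) = 4*(√V*(-812 - V)) = 4*√V*(-812 - V))
g(n) = 1 (g(n) = (2*n)/((2*n)) = (2*n)*(1/(2*n)) = 1)
(g(128) + c)/(Q(-1135) + 4089411) = (1 + 1613)/(4*√(-1135)*(-812 - 1*(-1135)) + 4089411) = 1614/(4*(I*√1135)*(-812 + 1135) + 4089411) = 1614/(4*(I*√1135)*323 + 4089411) = 1614/(1292*I*√1135 + 4089411) = 1614/(4089411 + 1292*I*√1135)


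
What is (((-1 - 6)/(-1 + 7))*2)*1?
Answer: -7/3 ≈ -2.3333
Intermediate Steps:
(((-1 - 6)/(-1 + 7))*2)*1 = (-7/6*2)*1 = (-7*⅙*2)*1 = -7/6*2*1 = -7/3*1 = -7/3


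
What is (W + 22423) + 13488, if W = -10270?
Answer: 25641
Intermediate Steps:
(W + 22423) + 13488 = (-10270 + 22423) + 13488 = 12153 + 13488 = 25641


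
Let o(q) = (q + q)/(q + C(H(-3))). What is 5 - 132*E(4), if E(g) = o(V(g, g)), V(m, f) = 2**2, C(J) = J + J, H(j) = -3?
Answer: 533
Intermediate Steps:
C(J) = 2*J
V(m, f) = 4
o(q) = 2*q/(-6 + q) (o(q) = (q + q)/(q + 2*(-3)) = (2*q)/(q - 6) = (2*q)/(-6 + q) = 2*q/(-6 + q))
E(g) = -4 (E(g) = 2*4/(-6 + 4) = 2*4/(-2) = 2*4*(-1/2) = -4)
5 - 132*E(4) = 5 - 132*(-4) = 5 + 528 = 533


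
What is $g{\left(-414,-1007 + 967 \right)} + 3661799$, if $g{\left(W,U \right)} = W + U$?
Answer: $3661345$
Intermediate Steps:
$g{\left(W,U \right)} = U + W$
$g{\left(-414,-1007 + 967 \right)} + 3661799 = \left(\left(-1007 + 967\right) - 414\right) + 3661799 = \left(-40 - 414\right) + 3661799 = -454 + 3661799 = 3661345$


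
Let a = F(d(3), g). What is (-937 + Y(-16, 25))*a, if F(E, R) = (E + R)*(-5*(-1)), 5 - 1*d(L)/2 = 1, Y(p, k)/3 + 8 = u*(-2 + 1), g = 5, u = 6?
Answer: -63635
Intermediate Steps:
Y(p, k) = -42 (Y(p, k) = -24 + 3*(6*(-2 + 1)) = -24 + 3*(6*(-1)) = -24 + 3*(-6) = -24 - 18 = -42)
d(L) = 8 (d(L) = 10 - 2*1 = 10 - 2 = 8)
F(E, R) = 5*E + 5*R (F(E, R) = (E + R)*5 = 5*E + 5*R)
a = 65 (a = 5*8 + 5*5 = 40 + 25 = 65)
(-937 + Y(-16, 25))*a = (-937 - 42)*65 = -979*65 = -63635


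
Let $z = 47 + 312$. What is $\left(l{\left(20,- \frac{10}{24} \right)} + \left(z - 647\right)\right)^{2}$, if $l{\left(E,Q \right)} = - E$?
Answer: $94864$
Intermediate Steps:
$z = 359$
$\left(l{\left(20,- \frac{10}{24} \right)} + \left(z - 647\right)\right)^{2} = \left(\left(-1\right) 20 + \left(359 - 647\right)\right)^{2} = \left(-20 - 288\right)^{2} = \left(-308\right)^{2} = 94864$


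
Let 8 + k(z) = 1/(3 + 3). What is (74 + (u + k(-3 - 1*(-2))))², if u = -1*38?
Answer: 28561/36 ≈ 793.36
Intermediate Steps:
u = -38
k(z) = -47/6 (k(z) = -8 + 1/(3 + 3) = -8 + 1/6 = -8 + ⅙ = -47/6)
(74 + (u + k(-3 - 1*(-2))))² = (74 + (-38 - 47/6))² = (74 - 275/6)² = (169/6)² = 28561/36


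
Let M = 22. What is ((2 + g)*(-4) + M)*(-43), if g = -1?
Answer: -774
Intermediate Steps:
((2 + g)*(-4) + M)*(-43) = ((2 - 1)*(-4) + 22)*(-43) = (1*(-4) + 22)*(-43) = (-4 + 22)*(-43) = 18*(-43) = -774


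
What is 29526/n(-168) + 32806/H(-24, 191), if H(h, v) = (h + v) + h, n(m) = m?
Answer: 30695/572 ≈ 53.663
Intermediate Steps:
H(h, v) = v + 2*h
29526/n(-168) + 32806/H(-24, 191) = 29526/(-168) + 32806/(191 + 2*(-24)) = 29526*(-1/168) + 32806/(191 - 48) = -703/4 + 32806/143 = 30695/572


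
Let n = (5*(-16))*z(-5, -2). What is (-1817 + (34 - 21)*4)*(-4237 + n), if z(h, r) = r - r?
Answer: 7478305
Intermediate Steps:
z(h, r) = 0
n = 0 (n = (5*(-16))*0 = -80*0 = 0)
(-1817 + (34 - 21)*4)*(-4237 + n) = (-1817 + (34 - 21)*4)*(-4237 + 0) = (-1817 + 13*4)*(-4237) = (-1817 + 52)*(-4237) = -1765*(-4237) = 7478305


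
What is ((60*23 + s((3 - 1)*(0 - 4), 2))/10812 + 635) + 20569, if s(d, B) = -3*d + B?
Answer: 114629527/5406 ≈ 21204.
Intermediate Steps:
s(d, B) = B - 3*d
((60*23 + s((3 - 1)*(0 - 4), 2))/10812 + 635) + 20569 = ((60*23 + (2 - 3*(3 - 1)*(0 - 4)))/10812 + 635) + 20569 = ((1380 + (2 - 6*(-4)))*(1/10812) + 635) + 20569 = ((1380 + (2 - 3*(-8)))*(1/10812) + 635) + 20569 = ((1380 + (2 + 24))*(1/10812) + 635) + 20569 = ((1380 + 26)*(1/10812) + 635) + 20569 = (1406*(1/10812) + 635) + 20569 = (703/5406 + 635) + 20569 = 3433513/5406 + 20569 = 114629527/5406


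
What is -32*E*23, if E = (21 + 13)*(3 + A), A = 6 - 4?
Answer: -125120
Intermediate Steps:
A = 2
E = 170 (E = (21 + 13)*(3 + 2) = 34*5 = 170)
-32*E*23 = -32*170*23 = -5440*23 = -125120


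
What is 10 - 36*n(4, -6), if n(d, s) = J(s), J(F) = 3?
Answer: -98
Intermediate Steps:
n(d, s) = 3
10 - 36*n(4, -6) = 10 - 36*3 = 10 - 108 = -98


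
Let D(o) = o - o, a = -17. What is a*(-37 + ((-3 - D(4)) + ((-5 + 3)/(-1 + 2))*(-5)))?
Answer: 510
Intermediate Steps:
D(o) = 0
a*(-37 + ((-3 - D(4)) + ((-5 + 3)/(-1 + 2))*(-5))) = -17*(-37 + ((-3 - 1*0) + ((-5 + 3)/(-1 + 2))*(-5))) = -17*(-37 + ((-3 + 0) - 2/1*(-5))) = -17*(-37 + (-3 - 2*1*(-5))) = -17*(-37 + (-3 - 2*(-5))) = -17*(-37 + (-3 + 10)) = -17*(-37 + 7) = -17*(-30) = 510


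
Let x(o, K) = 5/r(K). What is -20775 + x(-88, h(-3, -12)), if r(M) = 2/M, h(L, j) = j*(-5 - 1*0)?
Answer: -20625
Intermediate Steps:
h(L, j) = -5*j (h(L, j) = j*(-5 + 0) = j*(-5) = -5*j)
x(o, K) = 5*K/2 (x(o, K) = 5/((2/K)) = 5*(K/2) = 5*K/2)
-20775 + x(-88, h(-3, -12)) = -20775 + 5*(-5*(-12))/2 = -20775 + (5/2)*60 = -20775 + 150 = -20625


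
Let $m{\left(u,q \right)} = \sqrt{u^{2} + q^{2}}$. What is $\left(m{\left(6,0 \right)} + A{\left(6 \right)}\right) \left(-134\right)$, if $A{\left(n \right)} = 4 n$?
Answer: $-4020$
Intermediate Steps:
$m{\left(u,q \right)} = \sqrt{q^{2} + u^{2}}$
$\left(m{\left(6,0 \right)} + A{\left(6 \right)}\right) \left(-134\right) = \left(\sqrt{0^{2} + 6^{2}} + 4 \cdot 6\right) \left(-134\right) = \left(\sqrt{0 + 36} + 24\right) \left(-134\right) = \left(\sqrt{36} + 24\right) \left(-134\right) = \left(6 + 24\right) \left(-134\right) = 30 \left(-134\right) = -4020$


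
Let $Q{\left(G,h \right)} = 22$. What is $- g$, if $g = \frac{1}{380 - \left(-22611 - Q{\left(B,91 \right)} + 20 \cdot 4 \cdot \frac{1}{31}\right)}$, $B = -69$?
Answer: $- \frac{31}{713323} \approx -4.3459 \cdot 10^{-5}$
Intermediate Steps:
$g = \frac{31}{713323}$ ($g = \frac{1}{380 + \left(\left(-70 - 20 \cdot \frac{4}{31}\right) + \left(\left(16539 + 22\right) + 6142\right)\right)} = \frac{1}{380 + \left(\left(-70 - 20 \cdot 4 \cdot \frac{1}{31}\right) + \left(16561 + 6142\right)\right)} = \frac{1}{380 + \left(\left(-70 - \frac{80}{31}\right) + 22703\right)} = \frac{1}{380 + \left(- \frac{2250}{31} + 22703\right)} = \frac{1}{380 + \frac{701543}{31}} = \frac{1}{\frac{713323}{31}} = \frac{31}{713323} \approx 4.3459 \cdot 10^{-5}$)
$- g = \left(-1\right) \frac{31}{713323} = - \frac{31}{713323}$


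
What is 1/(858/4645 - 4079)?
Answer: -4645/18946097 ≈ -0.00024517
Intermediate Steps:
1/(858/4645 - 4079) = 1/(-18946097/4645) = -4645/18946097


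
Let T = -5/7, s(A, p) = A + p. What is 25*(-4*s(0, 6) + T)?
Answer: -4325/7 ≈ -617.86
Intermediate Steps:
T = -5/7 (T = -5*⅐ = -5/7 ≈ -0.71429)
25*(-4*s(0, 6) + T) = 25*(-4*(0 + 6) - 5/7) = 25*(-4*6 - 5/7) = 25*(-24 - 5/7) = 25*(-173/7) = -4325/7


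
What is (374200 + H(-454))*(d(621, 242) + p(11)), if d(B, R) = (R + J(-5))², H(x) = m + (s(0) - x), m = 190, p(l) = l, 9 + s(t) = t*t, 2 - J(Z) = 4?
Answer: 21594619185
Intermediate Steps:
J(Z) = -2 (J(Z) = 2 - 1*4 = 2 - 4 = -2)
s(t) = -9 + t² (s(t) = -9 + t*t = -9 + t²)
H(x) = 181 - x (H(x) = 190 + ((-9 + 0²) - x) = 190 + ((-9 + 0) - x) = 190 + (-9 - x) = 181 - x)
d(B, R) = (-2 + R)² (d(B, R) = (R - 2)² = (-2 + R)²)
(374200 + H(-454))*(d(621, 242) + p(11)) = (374200 + (181 - 1*(-454)))*((-2 + 242)² + 11) = (374200 + (181 + 454))*(240² + 11) = (374200 + 635)*(57600 + 11) = 374835*57611 = 21594619185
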